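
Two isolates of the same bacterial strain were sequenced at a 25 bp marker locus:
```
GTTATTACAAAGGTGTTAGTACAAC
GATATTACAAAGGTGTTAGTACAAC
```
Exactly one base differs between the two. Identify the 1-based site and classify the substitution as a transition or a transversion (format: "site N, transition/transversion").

site 2, transversion

The sequences differ only at site 2: T→A (pyrimidine→purine), a transversion.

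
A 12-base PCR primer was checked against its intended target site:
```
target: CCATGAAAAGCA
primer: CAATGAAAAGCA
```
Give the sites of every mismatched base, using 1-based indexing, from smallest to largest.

2

Scanning 1-based: 2: C/A.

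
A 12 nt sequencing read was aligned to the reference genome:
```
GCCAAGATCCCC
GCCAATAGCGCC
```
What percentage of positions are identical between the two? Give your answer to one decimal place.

Mismatches at positions 6, 8, 10 (1-based): 3 of 12.
Identical positions: 9/12 = 75% → 75.0%.

75.0%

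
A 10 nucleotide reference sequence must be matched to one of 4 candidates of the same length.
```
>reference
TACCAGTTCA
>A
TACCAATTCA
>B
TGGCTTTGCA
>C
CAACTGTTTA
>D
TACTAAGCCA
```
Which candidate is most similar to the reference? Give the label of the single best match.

A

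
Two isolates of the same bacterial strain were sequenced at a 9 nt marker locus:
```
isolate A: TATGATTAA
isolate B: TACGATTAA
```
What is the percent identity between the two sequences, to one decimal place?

Mismatch at position 3 (1-based): 1 of 9.
Identical positions: 8/9 = 88.89% → 88.9%.

88.9%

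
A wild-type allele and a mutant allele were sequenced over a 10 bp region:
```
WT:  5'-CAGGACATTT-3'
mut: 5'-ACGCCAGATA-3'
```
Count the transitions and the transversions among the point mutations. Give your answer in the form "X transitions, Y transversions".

Transitions (purine↔purine or pyrimidine↔pyrimidine): 7 A→G.
Transversions (purine↔pyrimidine): 1 C→A, 2 A→C, 4 G→C, 5 A→C, 6 C→A, 8 T→A, 10 T→A.

1 transition, 7 transversions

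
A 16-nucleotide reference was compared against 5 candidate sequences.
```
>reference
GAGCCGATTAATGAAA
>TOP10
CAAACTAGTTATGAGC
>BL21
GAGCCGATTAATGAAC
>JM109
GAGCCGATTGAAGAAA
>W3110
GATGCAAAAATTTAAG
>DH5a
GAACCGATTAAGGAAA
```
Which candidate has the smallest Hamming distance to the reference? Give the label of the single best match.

BL21

Hamming distances to reference — TOP10: 8; BL21: 1; JM109: 2; W3110: 8; DH5a: 2.
Smallest is BL21 with 1 mismatch.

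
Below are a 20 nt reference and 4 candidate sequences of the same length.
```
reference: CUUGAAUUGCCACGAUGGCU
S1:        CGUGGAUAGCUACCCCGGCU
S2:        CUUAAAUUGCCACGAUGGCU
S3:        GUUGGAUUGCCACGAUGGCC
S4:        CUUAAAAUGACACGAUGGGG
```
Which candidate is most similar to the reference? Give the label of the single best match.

S2

S1 differs at 7 positions; S2 differs at 1 position; S3 differs at 3 positions; S4 differs at 5 positions. The closest is S2.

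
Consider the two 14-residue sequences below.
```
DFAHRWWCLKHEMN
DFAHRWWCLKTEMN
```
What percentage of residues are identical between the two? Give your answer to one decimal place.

92.9%

1 position differs (11), so 13 of 14 match: 13/14 = 92.86%.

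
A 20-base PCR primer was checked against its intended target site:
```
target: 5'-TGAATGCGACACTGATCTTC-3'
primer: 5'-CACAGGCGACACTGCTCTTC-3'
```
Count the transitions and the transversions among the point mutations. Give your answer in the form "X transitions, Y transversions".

Transitions (purine↔purine or pyrimidine↔pyrimidine): 1 T→C, 2 G→A.
Transversions (purine↔pyrimidine): 3 A→C, 5 T→G, 15 A→C.

2 transitions, 3 transversions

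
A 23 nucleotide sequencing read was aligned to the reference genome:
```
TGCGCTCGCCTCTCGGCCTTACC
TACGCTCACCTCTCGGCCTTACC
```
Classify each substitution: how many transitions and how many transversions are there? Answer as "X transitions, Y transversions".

2 transitions, 0 transversions

Mismatches (1-based):
base 2: G→A (purine→purine, transition)
base 8: G→A (purine→purine, transition)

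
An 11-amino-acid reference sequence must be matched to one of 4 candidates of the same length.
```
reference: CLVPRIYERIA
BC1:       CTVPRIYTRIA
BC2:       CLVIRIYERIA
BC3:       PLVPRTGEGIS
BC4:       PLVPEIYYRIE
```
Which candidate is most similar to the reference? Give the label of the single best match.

Hamming distances to reference — BC1: 2; BC2: 1; BC3: 5; BC4: 4.
Smallest is BC2 with 1 mismatch.

BC2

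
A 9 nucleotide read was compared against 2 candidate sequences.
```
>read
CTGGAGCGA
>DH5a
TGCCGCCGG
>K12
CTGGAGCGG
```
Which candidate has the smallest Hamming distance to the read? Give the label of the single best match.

Hamming distances to read — DH5a: 7; K12: 1.
Smallest is K12 with 1 mismatch.

K12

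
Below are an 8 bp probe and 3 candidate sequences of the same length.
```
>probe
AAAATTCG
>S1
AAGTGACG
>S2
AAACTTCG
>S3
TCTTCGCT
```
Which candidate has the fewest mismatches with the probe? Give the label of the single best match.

Hamming distances to probe — S1: 4; S2: 1; S3: 7.
Smallest is S2 with 1 mismatch.

S2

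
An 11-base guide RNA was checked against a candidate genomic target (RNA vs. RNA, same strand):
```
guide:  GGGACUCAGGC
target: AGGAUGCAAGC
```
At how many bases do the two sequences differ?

4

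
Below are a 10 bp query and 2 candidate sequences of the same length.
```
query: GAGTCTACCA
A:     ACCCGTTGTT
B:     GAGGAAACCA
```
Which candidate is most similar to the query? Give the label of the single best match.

B

Hamming distances to query — A: 9; B: 3.
Smallest is B with 3 mismatches.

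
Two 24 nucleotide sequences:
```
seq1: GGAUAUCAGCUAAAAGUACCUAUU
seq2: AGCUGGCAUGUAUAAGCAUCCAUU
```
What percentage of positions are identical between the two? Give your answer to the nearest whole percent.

Mismatches at positions 1, 3, 5, 6, 9, 10, 13, 17, 19, 21 (1-based): 10 of 24.
Identical positions: 14/24 = 58.33% → 58%.

58%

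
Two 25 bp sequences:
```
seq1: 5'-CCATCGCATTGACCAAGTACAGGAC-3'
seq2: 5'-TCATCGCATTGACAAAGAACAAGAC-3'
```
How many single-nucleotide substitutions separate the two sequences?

4

Comparing position by position, 4 bases differ: 1 (C/T), 14 (C/A), 18 (T/A), 22 (G/A).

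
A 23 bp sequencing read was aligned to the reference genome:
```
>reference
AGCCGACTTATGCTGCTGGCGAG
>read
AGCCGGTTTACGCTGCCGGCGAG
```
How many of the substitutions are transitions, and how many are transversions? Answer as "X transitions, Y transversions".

4 transitions, 0 transversions

Mismatches (1-based):
position 6: A→G (purine→purine, transition)
position 7: C→T (pyrimidine→pyrimidine, transition)
position 11: T→C (pyrimidine→pyrimidine, transition)
position 17: T→C (pyrimidine→pyrimidine, transition)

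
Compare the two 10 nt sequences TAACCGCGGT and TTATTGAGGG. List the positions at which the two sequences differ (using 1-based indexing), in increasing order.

Differences at position 2 (A→T), position 4 (C→T), position 5 (C→T), position 7 (C→A), position 10 (T→G).

2, 4, 5, 7, 10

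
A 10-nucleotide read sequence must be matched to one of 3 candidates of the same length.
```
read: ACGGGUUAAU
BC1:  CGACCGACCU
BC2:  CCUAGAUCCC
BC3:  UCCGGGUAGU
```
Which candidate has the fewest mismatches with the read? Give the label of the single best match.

BC3

BC1 differs at 9 bases; BC2 differs at 7 bases; BC3 differs at 4 bases. The closest is BC3.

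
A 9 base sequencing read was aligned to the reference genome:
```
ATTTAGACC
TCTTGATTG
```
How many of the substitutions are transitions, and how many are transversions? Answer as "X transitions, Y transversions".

4 transitions, 3 transversions

Mismatches (1-based):
site 1: A→T (purine→pyrimidine, transversion)
site 2: T→C (pyrimidine→pyrimidine, transition)
site 5: A→G (purine→purine, transition)
site 6: G→A (purine→purine, transition)
site 7: A→T (purine→pyrimidine, transversion)
site 8: C→T (pyrimidine→pyrimidine, transition)
site 9: C→G (pyrimidine→purine, transversion)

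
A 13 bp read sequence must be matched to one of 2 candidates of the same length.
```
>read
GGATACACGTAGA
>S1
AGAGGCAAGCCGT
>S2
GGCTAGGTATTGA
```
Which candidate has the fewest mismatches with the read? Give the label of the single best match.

S2

Hamming distances to read — S1: 7; S2: 6.
Smallest is S2 with 6 mismatches.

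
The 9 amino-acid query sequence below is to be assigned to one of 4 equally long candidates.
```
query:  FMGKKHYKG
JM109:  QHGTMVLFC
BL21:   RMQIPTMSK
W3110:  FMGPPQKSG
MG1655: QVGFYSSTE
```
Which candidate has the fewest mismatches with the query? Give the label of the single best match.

Hamming distances to query — JM109: 8; BL21: 8; W3110: 5; MG1655: 8.
Smallest is W3110 with 5 mismatches.

W3110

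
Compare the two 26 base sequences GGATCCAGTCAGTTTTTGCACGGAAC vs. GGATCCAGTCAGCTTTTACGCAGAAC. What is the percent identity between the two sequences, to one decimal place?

84.6%

4 positions differ (13, 18, 20, 22), so 22 of 26 match: 22/26 = 84.62%.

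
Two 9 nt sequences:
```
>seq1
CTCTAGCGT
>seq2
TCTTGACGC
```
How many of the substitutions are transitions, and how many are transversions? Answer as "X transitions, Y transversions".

Mismatches (1-based):
site 1: C→T (pyrimidine→pyrimidine, transition)
site 2: T→C (pyrimidine→pyrimidine, transition)
site 3: C→T (pyrimidine→pyrimidine, transition)
site 5: A→G (purine→purine, transition)
site 6: G→A (purine→purine, transition)
site 9: T→C (pyrimidine→pyrimidine, transition)

6 transitions, 0 transversions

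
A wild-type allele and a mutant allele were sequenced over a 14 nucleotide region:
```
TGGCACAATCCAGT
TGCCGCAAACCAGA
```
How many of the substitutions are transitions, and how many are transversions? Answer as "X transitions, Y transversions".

Transitions (purine↔purine or pyrimidine↔pyrimidine): 5 A→G.
Transversions (purine↔pyrimidine): 3 G→C, 9 T→A, 14 T→A.

1 transition, 3 transversions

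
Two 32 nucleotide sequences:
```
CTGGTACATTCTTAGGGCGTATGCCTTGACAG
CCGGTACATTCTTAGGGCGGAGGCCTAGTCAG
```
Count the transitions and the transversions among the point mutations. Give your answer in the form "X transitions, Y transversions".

Transitions (purine↔purine or pyrimidine↔pyrimidine): 2 T→C.
Transversions (purine↔pyrimidine): 20 T→G, 22 T→G, 27 T→A, 29 A→T.

1 transition, 4 transversions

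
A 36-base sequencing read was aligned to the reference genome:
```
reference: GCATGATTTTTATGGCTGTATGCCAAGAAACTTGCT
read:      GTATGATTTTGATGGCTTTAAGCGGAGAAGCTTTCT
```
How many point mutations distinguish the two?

8

Comparing position by position, 8 sites differ: 2 (C/T), 11 (T/G), 18 (G/T), 21 (T/A), 24 (C/G), 25 (A/G), 30 (A/G), 34 (G/T).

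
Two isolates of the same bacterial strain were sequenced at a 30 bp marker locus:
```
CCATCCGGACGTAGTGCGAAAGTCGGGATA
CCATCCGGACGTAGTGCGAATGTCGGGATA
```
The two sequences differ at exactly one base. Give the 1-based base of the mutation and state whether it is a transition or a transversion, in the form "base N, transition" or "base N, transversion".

base 21, transversion

The sequences differ only at base 21: A→T (purine→pyrimidine), a transversion.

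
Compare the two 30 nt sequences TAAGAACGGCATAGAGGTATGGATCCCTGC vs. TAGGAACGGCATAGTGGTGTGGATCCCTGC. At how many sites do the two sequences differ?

3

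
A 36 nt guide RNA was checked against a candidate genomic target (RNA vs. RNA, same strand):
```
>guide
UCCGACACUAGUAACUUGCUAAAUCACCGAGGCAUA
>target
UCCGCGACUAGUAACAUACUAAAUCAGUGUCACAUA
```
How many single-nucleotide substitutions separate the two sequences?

9

The sequences differ at positions 5, 6, 16, 18, 27, 28, 30, 31, 32 (1-based) — 9 in total.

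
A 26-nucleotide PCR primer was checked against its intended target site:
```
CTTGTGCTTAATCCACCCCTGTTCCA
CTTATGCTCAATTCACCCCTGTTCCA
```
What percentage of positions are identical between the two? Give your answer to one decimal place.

88.5%

Mismatches at positions 4, 9, 13 (1-based): 3 of 26.
Identical positions: 23/26 = 88.46% → 88.5%.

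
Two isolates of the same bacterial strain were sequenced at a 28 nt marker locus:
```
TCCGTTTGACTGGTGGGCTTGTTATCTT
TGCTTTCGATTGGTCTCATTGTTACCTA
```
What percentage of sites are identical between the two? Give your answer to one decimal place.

Mismatches at positions 2, 4, 7, 10, 15, 16, 17, 18, 25, 28 (1-based): 10 of 28.
Identical positions: 18/28 = 64.29% → 64.3%.

64.3%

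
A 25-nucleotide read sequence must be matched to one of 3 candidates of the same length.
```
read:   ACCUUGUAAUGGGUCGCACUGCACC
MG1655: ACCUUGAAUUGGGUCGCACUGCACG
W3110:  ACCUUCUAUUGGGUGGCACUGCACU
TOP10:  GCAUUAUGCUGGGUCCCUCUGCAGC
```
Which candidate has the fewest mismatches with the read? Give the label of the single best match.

Hamming distances to read — MG1655: 3; W3110: 4; TOP10: 8.
Smallest is MG1655 with 3 mismatches.

MG1655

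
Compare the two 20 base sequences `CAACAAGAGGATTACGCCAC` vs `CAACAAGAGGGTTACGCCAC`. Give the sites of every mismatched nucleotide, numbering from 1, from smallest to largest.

11

Differences at site 11 (A→G).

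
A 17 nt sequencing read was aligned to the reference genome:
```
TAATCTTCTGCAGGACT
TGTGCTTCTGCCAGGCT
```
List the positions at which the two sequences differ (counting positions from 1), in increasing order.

Differences at position 2 (A→G), position 3 (A→T), position 4 (T→G), position 12 (A→C), position 13 (G→A), position 15 (A→G).

2, 3, 4, 12, 13, 15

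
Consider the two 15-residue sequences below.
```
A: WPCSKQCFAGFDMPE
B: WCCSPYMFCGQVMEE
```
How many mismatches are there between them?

Comparing position by position, 8 residues differ: 2 (P/C), 5 (K/P), 6 (Q/Y), 7 (C/M), 9 (A/C), 11 (F/Q), 12 (D/V), 14 (P/E).

8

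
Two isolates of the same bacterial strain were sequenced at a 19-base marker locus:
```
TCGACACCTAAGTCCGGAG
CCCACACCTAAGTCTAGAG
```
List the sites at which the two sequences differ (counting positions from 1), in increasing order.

Scanning 1-based: 1: T/C; 3: G/C; 15: C/T; 16: G/A.

1, 3, 15, 16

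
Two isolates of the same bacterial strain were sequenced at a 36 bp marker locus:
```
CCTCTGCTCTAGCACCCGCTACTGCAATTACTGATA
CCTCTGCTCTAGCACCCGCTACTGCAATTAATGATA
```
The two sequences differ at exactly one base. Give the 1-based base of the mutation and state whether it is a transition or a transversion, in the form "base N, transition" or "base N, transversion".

Base 31 changes C→A. C is a pyrimidine and A is a purine, so this is a transversion.

base 31, transversion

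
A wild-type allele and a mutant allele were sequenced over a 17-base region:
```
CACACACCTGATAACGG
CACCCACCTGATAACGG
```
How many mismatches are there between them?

The sequences differ at sites 4 (1-based) — 1 in total.

1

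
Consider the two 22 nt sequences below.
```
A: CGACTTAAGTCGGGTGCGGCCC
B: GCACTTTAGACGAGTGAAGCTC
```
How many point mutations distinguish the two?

8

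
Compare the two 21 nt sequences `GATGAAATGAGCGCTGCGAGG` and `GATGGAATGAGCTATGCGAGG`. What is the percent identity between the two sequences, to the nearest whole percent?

86%

Mismatches at positions 5, 13, 14 (1-based): 3 of 21.
Identical positions: 18/21 = 85.71% → 86%.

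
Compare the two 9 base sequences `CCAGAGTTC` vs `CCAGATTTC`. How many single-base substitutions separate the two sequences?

Comparing position by position, 1 site differs: 6 (G/T).

1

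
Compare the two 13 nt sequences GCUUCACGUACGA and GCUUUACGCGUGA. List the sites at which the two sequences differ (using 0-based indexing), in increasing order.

Differences at site 4 (C→U), site 8 (U→C), site 9 (A→G), site 10 (C→U).

4, 8, 9, 10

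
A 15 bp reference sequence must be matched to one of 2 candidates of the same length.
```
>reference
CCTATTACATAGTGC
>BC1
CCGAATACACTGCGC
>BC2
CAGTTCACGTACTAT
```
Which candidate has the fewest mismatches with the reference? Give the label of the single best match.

BC1

Hamming distances to reference — BC1: 5; BC2: 8.
Smallest is BC1 with 5 mismatches.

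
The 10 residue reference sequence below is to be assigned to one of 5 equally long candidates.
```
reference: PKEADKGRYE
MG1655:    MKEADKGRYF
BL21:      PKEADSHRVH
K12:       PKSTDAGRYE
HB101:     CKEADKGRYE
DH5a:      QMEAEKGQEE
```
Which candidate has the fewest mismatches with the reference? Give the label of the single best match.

MG1655 differs at 2 positions; BL21 differs at 4 positions; K12 differs at 3 positions; HB101 differs at 1 position; DH5a differs at 5 positions. The closest is HB101.

HB101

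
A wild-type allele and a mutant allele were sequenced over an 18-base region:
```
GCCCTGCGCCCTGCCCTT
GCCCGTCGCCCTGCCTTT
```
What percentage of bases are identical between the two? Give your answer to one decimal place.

83.3%

3 positions differ (5, 6, 16), so 15 of 18 match: 15/18 = 83.33%.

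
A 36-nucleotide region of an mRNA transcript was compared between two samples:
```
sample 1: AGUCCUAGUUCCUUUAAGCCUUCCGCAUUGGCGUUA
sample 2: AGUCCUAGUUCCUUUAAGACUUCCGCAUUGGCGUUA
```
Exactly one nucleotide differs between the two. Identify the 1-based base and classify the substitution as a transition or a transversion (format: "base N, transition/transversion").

base 19, transversion

The sequences differ only at base 19: C→A (pyrimidine→purine), a transversion.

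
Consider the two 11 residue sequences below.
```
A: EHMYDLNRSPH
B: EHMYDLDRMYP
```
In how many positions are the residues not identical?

4

Comparing position by position, 4 positions differ: 7 (N/D), 9 (S/M), 10 (P/Y), 11 (H/P).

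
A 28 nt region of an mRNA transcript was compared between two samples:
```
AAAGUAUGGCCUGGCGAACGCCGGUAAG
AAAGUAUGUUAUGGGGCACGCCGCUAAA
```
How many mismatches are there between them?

Comparing position by position, 7 positions differ: 9 (G/U), 10 (C/U), 11 (C/A), 15 (C/G), 17 (A/C), 24 (G/C), 28 (G/A).

7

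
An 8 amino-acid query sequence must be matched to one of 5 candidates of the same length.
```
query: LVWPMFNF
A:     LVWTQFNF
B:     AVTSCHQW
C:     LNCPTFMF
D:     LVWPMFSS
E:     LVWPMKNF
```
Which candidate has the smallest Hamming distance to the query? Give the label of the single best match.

E

A differs at 2 positions; B differs at 7 positions; C differs at 4 positions; D differs at 2 positions; E differs at 1 position. The closest is E.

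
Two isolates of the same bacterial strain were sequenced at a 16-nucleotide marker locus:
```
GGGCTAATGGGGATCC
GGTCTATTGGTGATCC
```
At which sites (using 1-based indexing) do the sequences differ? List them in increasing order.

Scanning 1-based: 3: G/T; 7: A/T; 11: G/T.

3, 7, 11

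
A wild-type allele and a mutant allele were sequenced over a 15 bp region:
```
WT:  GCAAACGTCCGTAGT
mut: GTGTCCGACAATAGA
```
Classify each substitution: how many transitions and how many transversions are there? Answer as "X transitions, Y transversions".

3 transitions, 5 transversions

Mismatches (1-based):
site 2: C→T (pyrimidine→pyrimidine, transition)
site 3: A→G (purine→purine, transition)
site 4: A→T (purine→pyrimidine, transversion)
site 5: A→C (purine→pyrimidine, transversion)
site 8: T→A (pyrimidine→purine, transversion)
site 10: C→A (pyrimidine→purine, transversion)
site 11: G→A (purine→purine, transition)
site 15: T→A (pyrimidine→purine, transversion)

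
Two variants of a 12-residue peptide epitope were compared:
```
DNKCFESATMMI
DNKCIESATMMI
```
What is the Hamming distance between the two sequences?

1

The sequences differ at residues 5 (1-based) — 1 in total.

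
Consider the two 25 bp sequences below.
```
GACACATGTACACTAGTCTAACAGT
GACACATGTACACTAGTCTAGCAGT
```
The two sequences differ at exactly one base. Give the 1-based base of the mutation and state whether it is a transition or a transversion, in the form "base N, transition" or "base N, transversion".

base 21, transition

The sequences differ only at base 21: A→G (purine→purine), a transition.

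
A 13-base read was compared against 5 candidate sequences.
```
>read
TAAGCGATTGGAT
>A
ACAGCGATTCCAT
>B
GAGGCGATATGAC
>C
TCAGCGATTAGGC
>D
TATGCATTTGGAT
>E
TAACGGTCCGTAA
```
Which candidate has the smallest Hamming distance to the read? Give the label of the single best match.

D

Hamming distances to read — A: 4; B: 5; C: 4; D: 3; E: 7.
Smallest is D with 3 mismatches.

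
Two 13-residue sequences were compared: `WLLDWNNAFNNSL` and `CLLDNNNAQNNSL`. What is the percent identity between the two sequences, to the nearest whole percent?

77%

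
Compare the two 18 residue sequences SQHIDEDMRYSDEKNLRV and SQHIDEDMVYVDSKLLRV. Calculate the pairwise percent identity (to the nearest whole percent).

78%

4 positions differ (9, 11, 13, 15), so 14 of 18 match: 14/18 = 77.78%.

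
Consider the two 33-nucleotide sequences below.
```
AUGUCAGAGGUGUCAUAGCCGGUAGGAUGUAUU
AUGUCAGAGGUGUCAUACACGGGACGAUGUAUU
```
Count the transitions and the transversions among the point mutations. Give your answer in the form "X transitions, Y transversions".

Mismatches (1-based):
site 18: G→C (purine→pyrimidine, transversion)
site 19: C→A (pyrimidine→purine, transversion)
site 23: U→G (pyrimidine→purine, transversion)
site 25: G→C (purine→pyrimidine, transversion)

0 transitions, 4 transversions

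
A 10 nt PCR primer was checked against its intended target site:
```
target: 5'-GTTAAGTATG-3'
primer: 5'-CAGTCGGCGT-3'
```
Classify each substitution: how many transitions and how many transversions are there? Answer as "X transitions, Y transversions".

Mismatches (1-based):
position 1: G→C (purine→pyrimidine, transversion)
position 2: T→A (pyrimidine→purine, transversion)
position 3: T→G (pyrimidine→purine, transversion)
position 4: A→T (purine→pyrimidine, transversion)
position 5: A→C (purine→pyrimidine, transversion)
position 7: T→G (pyrimidine→purine, transversion)
position 8: A→C (purine→pyrimidine, transversion)
position 9: T→G (pyrimidine→purine, transversion)
position 10: G→T (purine→pyrimidine, transversion)

0 transitions, 9 transversions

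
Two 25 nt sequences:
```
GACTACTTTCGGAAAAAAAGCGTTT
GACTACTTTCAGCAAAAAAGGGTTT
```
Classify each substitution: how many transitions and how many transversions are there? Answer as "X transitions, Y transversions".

Mismatches (1-based):
site 11: G→A (purine→purine, transition)
site 13: A→C (purine→pyrimidine, transversion)
site 21: C→G (pyrimidine→purine, transversion)

1 transition, 2 transversions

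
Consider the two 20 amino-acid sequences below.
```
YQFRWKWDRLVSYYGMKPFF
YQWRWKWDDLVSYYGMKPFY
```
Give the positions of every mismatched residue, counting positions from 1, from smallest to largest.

Scanning 1-based: 3: F/W; 9: R/D; 20: F/Y.

3, 9, 20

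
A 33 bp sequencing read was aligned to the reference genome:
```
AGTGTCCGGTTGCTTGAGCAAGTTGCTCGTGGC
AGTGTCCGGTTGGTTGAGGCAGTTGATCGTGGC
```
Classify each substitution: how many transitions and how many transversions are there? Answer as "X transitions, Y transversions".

0 transitions, 4 transversions

Mismatches (1-based):
site 13: C→G (pyrimidine→purine, transversion)
site 19: C→G (pyrimidine→purine, transversion)
site 20: A→C (purine→pyrimidine, transversion)
site 26: C→A (pyrimidine→purine, transversion)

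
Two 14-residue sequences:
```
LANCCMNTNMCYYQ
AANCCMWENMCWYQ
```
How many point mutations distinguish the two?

Mismatches (1-based): position 1: L→A; position 7: N→W; position 8: T→E; position 12: Y→W.

4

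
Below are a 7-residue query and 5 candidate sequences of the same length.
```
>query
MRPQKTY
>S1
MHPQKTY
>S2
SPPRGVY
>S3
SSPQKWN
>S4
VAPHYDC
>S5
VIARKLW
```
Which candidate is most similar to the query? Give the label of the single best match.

Hamming distances to query — S1: 1; S2: 5; S3: 4; S4: 6; S5: 6.
Smallest is S1 with 1 mismatch.

S1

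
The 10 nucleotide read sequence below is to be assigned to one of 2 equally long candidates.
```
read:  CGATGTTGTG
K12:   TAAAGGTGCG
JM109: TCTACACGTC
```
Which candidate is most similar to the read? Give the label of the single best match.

Hamming distances to read — K12: 5; JM109: 8.
Smallest is K12 with 5 mismatches.

K12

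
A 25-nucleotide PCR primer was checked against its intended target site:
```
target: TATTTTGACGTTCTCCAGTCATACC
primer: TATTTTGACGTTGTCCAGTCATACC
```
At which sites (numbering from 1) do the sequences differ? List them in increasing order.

Scanning 1-based: 13: C/G.

13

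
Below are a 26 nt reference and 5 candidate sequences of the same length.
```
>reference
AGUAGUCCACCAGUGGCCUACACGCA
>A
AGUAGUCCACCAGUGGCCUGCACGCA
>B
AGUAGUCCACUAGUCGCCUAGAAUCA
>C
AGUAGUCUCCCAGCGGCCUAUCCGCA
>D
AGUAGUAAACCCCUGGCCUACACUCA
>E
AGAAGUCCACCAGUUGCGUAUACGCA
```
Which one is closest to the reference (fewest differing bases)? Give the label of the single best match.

A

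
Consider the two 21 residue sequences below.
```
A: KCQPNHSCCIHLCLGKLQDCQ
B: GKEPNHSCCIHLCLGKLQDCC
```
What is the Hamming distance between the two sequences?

Mismatches (1-based): position 1: K→G; position 2: C→K; position 3: Q→E; position 21: Q→C.

4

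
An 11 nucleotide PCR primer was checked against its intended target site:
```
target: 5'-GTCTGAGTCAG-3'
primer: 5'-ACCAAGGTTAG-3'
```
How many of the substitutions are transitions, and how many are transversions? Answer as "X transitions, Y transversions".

Mismatches (1-based):
position 1: G→A (purine→purine, transition)
position 2: T→C (pyrimidine→pyrimidine, transition)
position 4: T→A (pyrimidine→purine, transversion)
position 5: G→A (purine→purine, transition)
position 6: A→G (purine→purine, transition)
position 9: C→T (pyrimidine→pyrimidine, transition)

5 transitions, 1 transversion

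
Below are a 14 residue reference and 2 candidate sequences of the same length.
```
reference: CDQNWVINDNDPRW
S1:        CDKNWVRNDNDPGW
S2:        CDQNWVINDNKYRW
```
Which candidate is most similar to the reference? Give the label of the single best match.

S1 differs at 3 positions; S2 differs at 2 positions. The closest is S2.

S2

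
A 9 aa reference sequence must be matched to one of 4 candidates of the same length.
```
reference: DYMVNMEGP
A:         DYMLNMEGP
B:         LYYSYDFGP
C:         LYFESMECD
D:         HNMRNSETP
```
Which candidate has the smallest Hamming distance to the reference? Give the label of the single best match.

A

Hamming distances to reference — A: 1; B: 6; C: 6; D: 5.
Smallest is A with 1 mismatch.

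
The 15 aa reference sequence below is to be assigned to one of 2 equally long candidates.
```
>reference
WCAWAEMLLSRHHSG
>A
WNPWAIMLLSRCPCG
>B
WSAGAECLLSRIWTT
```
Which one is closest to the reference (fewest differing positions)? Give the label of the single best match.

A

Hamming distances to reference — A: 6; B: 7.
Smallest is A with 6 mismatches.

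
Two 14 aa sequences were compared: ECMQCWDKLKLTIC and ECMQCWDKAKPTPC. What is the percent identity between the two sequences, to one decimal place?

Mismatches at positions 9, 11, 13 (1-based): 3 of 14.
Identical positions: 11/14 = 78.57% → 78.6%.

78.6%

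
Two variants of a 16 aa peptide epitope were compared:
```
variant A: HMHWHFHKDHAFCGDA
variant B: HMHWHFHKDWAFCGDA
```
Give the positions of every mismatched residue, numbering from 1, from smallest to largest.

10

Scanning 1-based: 10: H/W.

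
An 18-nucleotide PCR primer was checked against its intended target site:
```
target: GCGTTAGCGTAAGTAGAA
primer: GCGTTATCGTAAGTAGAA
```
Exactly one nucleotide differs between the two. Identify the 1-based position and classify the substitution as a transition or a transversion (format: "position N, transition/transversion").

The sequences differ only at position 7: G→T (purine→pyrimidine), a transversion.

position 7, transversion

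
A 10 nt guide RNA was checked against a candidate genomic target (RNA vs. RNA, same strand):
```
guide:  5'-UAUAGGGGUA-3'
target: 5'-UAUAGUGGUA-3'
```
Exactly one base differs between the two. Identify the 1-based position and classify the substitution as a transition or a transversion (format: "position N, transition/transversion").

Position 6 changes G→U. G is a purine and U is a pyrimidine, so this is a transversion.

position 6, transversion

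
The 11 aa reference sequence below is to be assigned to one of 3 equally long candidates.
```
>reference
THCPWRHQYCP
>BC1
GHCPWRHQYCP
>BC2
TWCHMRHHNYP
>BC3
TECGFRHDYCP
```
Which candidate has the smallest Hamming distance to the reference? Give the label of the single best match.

BC1 differs at 1 residue; BC2 differs at 6 residues; BC3 differs at 4 residues. The closest is BC1.

BC1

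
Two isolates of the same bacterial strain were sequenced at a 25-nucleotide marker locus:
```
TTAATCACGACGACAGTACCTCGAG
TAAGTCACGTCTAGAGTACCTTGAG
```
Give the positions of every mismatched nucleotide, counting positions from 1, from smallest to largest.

2, 4, 10, 12, 14, 22

Differences at position 2 (T→A), position 4 (A→G), position 10 (A→T), position 12 (G→T), position 14 (C→G), position 22 (C→T).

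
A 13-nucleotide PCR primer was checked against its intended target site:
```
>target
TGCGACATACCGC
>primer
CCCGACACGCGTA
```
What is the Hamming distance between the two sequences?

Mismatches (1-based): base 1: T→C; base 2: G→C; base 8: T→C; base 9: A→G; base 11: C→G; base 12: G→T; base 13: C→A.

7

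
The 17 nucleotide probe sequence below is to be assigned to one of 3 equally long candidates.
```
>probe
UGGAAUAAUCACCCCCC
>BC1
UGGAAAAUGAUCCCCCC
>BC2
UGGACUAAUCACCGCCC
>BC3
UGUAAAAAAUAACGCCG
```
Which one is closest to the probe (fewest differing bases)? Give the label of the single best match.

BC2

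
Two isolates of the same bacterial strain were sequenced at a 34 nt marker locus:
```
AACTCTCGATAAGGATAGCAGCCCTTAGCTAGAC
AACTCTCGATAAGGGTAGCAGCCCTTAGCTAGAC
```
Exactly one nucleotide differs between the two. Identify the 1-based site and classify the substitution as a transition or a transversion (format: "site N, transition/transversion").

site 15, transition

The sequences differ only at site 15: A→G (purine→purine), a transition.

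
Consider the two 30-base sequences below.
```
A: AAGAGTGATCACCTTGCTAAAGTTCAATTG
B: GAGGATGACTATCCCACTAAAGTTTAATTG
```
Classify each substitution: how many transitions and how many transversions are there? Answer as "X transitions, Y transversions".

10 transitions, 0 transversions

Mismatches (1-based):
base 1: A→G (purine→purine, transition)
base 4: A→G (purine→purine, transition)
base 5: G→A (purine→purine, transition)
base 9: T→C (pyrimidine→pyrimidine, transition)
base 10: C→T (pyrimidine→pyrimidine, transition)
base 12: C→T (pyrimidine→pyrimidine, transition)
base 14: T→C (pyrimidine→pyrimidine, transition)
base 15: T→C (pyrimidine→pyrimidine, transition)
base 16: G→A (purine→purine, transition)
base 25: C→T (pyrimidine→pyrimidine, transition)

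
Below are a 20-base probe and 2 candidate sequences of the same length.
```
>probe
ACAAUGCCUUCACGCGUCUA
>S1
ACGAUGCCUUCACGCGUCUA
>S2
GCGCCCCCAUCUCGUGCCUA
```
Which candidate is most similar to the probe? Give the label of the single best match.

S1

Hamming distances to probe — S1: 1; S2: 9.
Smallest is S1 with 1 mismatch.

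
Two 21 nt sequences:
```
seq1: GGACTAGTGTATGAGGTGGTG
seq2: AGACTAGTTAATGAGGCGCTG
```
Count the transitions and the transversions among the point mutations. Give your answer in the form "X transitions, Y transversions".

2 transitions, 3 transversions

Transitions (purine↔purine or pyrimidine↔pyrimidine): 1 G→A, 17 T→C.
Transversions (purine↔pyrimidine): 9 G→T, 10 T→A, 19 G→C.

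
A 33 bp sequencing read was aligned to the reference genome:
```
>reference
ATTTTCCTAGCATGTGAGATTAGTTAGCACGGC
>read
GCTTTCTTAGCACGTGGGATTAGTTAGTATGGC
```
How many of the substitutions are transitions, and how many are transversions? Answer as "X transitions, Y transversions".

7 transitions, 0 transversions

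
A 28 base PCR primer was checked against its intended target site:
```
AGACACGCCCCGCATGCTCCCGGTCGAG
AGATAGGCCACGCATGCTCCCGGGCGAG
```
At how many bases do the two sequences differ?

4

Comparing position by position, 4 bases differ: 4 (C/T), 6 (C/G), 10 (C/A), 24 (T/G).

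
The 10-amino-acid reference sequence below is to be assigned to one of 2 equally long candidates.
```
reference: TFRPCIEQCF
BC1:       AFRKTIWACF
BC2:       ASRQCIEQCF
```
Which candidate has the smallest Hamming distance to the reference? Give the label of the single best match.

BC2

BC1 differs at 5 residues; BC2 differs at 3 residues. The closest is BC2.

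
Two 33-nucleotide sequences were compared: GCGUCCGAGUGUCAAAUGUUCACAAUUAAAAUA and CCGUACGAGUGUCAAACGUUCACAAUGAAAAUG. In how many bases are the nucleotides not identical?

Comparing position by position, 5 bases differ: 1 (G/C), 5 (C/A), 17 (U/C), 27 (U/G), 33 (A/G).

5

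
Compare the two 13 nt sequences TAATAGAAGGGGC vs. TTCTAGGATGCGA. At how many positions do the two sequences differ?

6

Mismatches (1-based): position 2: A→T; position 3: A→C; position 7: A→G; position 9: G→T; position 11: G→C; position 13: C→A.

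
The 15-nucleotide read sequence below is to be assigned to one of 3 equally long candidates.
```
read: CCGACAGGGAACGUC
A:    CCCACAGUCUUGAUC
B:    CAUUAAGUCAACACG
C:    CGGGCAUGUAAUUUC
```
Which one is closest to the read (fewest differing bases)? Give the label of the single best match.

C

Hamming distances to read — A: 7; B: 9; C: 6.
Smallest is C with 6 mismatches.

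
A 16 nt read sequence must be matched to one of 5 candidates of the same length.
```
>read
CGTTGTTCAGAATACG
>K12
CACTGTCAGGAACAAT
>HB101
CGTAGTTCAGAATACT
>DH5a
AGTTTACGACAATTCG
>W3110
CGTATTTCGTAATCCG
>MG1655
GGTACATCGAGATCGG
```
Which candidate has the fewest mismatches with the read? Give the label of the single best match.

Hamming distances to read — K12: 8; HB101: 2; DH5a: 7; W3110: 5; MG1655: 9.
Smallest is HB101 with 2 mismatches.

HB101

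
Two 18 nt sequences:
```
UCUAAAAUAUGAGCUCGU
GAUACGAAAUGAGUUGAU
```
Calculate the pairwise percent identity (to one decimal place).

Mismatches at positions 1, 2, 5, 6, 8, 14, 16, 17 (1-based): 8 of 18.
Identical positions: 10/18 = 55.56% → 55.6%.

55.6%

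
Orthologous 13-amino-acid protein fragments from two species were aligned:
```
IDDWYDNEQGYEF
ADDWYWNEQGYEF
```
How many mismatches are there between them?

Mismatches (1-based): residue 1: I→A; residue 6: D→W.

2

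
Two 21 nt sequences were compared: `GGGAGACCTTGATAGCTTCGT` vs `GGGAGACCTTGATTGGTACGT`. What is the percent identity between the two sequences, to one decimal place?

85.7%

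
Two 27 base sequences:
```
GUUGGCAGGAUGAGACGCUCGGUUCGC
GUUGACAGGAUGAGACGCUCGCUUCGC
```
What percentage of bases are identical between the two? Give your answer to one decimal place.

92.6%

Mismatches at positions 5, 22 (1-based): 2 of 27.
Identical positions: 25/27 = 92.59% → 92.6%.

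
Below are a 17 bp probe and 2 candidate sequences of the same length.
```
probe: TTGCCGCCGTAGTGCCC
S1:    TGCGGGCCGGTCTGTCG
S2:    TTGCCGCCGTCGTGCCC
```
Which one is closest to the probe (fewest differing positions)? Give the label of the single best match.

S1 differs at 9 positions; S2 differs at 1 position. The closest is S2.

S2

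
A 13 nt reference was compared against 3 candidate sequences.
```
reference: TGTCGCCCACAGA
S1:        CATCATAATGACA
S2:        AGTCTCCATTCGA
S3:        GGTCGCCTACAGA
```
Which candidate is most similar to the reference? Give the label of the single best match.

S3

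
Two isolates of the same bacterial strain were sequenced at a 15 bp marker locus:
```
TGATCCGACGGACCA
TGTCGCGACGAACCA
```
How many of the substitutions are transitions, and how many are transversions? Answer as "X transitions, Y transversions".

Transitions (purine↔purine or pyrimidine↔pyrimidine): 4 T→C, 11 G→A.
Transversions (purine↔pyrimidine): 3 A→T, 5 C→G.

2 transitions, 2 transversions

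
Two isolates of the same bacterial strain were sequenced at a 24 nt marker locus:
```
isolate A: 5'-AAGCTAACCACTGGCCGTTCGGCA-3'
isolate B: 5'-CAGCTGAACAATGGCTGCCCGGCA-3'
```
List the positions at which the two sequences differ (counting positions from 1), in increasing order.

1, 6, 8, 11, 16, 18, 19

Differences at position 1 (A→C), position 6 (A→G), position 8 (C→A), position 11 (C→A), position 16 (C→T), position 18 (T→C), position 19 (T→C).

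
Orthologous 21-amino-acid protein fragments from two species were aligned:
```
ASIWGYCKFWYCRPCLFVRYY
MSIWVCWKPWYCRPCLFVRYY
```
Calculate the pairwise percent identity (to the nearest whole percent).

76%

Mismatches at positions 1, 5, 6, 7, 9 (1-based): 5 of 21.
Identical positions: 16/21 = 76.19% → 76%.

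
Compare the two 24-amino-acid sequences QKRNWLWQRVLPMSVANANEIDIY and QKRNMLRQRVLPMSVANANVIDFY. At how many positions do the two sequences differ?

Mismatches (1-based): position 5: W→M; position 7: W→R; position 20: E→V; position 23: I→F.

4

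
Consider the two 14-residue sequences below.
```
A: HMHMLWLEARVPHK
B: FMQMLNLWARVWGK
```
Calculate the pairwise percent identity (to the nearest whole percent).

57%

Mismatches at positions 1, 3, 6, 8, 12, 13 (1-based): 6 of 14.
Identical positions: 8/14 = 57.14% → 57%.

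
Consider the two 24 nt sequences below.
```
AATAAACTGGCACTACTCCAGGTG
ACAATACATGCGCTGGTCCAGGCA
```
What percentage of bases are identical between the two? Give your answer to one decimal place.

10 positions differ (2, 3, 5, 8, 9, 12, 15, 16, 23, 24), so 14 of 24 match: 14/24 = 58.33%.

58.3%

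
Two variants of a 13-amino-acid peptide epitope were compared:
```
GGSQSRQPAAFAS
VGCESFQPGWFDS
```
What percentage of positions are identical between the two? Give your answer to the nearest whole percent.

Mismatches at positions 1, 3, 4, 6, 9, 10, 12 (1-based): 7 of 13.
Identical positions: 6/13 = 46.15% → 46%.

46%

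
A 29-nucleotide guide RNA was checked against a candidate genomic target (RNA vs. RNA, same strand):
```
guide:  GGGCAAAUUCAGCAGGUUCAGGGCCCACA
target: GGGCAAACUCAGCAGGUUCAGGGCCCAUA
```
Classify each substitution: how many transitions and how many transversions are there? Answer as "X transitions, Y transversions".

Transitions (purine↔purine or pyrimidine↔pyrimidine): 8 U→C, 28 C→U.
Transversions (purine↔pyrimidine): none.

2 transitions, 0 transversions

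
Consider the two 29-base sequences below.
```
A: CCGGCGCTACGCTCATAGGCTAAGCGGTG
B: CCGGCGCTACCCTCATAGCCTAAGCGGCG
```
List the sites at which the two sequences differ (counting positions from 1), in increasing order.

Differences at site 11 (G→C), site 19 (G→C), site 28 (T→C).

11, 19, 28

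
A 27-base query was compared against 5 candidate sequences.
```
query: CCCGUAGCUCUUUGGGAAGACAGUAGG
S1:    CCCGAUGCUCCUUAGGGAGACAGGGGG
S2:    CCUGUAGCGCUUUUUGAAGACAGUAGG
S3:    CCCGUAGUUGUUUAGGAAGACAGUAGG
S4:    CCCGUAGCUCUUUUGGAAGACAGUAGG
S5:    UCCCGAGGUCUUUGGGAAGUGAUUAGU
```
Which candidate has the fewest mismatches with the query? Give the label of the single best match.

S4

Hamming distances to query — S1: 7; S2: 4; S3: 3; S4: 1; S5: 8.
Smallest is S4 with 1 mismatch.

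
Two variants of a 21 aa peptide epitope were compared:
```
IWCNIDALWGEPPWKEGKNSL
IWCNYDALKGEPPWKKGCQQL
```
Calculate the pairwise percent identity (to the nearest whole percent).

71%

Mismatches at positions 5, 9, 16, 18, 19, 20 (1-based): 6 of 21.
Identical positions: 15/21 = 71.43% → 71%.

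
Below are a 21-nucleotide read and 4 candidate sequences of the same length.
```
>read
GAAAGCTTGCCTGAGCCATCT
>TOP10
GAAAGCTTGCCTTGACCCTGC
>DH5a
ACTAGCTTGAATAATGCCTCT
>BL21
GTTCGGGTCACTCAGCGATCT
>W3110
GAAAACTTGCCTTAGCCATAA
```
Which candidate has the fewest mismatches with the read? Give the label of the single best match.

W3110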